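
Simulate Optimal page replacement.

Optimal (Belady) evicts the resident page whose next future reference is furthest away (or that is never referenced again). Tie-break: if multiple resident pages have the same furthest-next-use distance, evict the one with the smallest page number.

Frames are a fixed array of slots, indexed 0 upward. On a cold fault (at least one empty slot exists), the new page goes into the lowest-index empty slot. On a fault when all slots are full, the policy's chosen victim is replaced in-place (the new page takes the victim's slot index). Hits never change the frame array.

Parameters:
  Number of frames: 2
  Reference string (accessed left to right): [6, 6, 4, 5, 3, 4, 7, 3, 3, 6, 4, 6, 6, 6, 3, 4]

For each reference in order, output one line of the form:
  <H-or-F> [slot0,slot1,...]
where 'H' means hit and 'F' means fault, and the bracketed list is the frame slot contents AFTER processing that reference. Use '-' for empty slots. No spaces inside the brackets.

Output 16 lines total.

F [6,-]
H [6,-]
F [6,4]
F [5,4]
F [3,4]
H [3,4]
F [3,7]
H [3,7]
H [3,7]
F [3,6]
F [4,6]
H [4,6]
H [4,6]
H [4,6]
F [4,3]
H [4,3]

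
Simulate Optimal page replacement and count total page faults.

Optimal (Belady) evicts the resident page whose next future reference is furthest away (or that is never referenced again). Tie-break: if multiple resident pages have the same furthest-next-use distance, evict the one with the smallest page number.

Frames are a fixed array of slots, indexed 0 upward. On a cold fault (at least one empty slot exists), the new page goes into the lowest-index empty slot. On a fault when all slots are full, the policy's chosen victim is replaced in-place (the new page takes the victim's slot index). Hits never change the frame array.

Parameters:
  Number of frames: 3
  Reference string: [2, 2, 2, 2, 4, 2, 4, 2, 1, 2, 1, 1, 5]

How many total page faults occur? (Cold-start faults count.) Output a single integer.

Answer: 4

Derivation:
Step 0: ref 2 → FAULT, frames=[2,-,-]
Step 1: ref 2 → HIT, frames=[2,-,-]
Step 2: ref 2 → HIT, frames=[2,-,-]
Step 3: ref 2 → HIT, frames=[2,-,-]
Step 4: ref 4 → FAULT, frames=[2,4,-]
Step 5: ref 2 → HIT, frames=[2,4,-]
Step 6: ref 4 → HIT, frames=[2,4,-]
Step 7: ref 2 → HIT, frames=[2,4,-]
Step 8: ref 1 → FAULT, frames=[2,4,1]
Step 9: ref 2 → HIT, frames=[2,4,1]
Step 10: ref 1 → HIT, frames=[2,4,1]
Step 11: ref 1 → HIT, frames=[2,4,1]
Step 12: ref 5 → FAULT (evict 1), frames=[2,4,5]
Total faults: 4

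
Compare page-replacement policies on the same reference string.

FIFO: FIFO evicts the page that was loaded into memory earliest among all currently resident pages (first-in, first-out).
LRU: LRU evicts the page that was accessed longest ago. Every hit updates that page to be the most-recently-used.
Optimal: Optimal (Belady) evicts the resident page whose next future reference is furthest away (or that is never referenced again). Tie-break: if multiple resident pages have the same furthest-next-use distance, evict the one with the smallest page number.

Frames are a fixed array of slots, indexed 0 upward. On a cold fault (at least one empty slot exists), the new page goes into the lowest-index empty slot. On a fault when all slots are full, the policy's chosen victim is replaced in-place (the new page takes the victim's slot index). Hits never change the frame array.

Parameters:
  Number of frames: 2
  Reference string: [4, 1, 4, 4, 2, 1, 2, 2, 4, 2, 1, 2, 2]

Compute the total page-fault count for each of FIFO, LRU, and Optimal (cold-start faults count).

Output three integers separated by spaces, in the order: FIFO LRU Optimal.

Answer: 6 6 5

Derivation:
--- FIFO ---
  step 0: ref 4 -> FAULT, frames=[4,-] (faults so far: 1)
  step 1: ref 1 -> FAULT, frames=[4,1] (faults so far: 2)
  step 2: ref 4 -> HIT, frames=[4,1] (faults so far: 2)
  step 3: ref 4 -> HIT, frames=[4,1] (faults so far: 2)
  step 4: ref 2 -> FAULT, evict 4, frames=[2,1] (faults so far: 3)
  step 5: ref 1 -> HIT, frames=[2,1] (faults so far: 3)
  step 6: ref 2 -> HIT, frames=[2,1] (faults so far: 3)
  step 7: ref 2 -> HIT, frames=[2,1] (faults so far: 3)
  step 8: ref 4 -> FAULT, evict 1, frames=[2,4] (faults so far: 4)
  step 9: ref 2 -> HIT, frames=[2,4] (faults so far: 4)
  step 10: ref 1 -> FAULT, evict 2, frames=[1,4] (faults so far: 5)
  step 11: ref 2 -> FAULT, evict 4, frames=[1,2] (faults so far: 6)
  step 12: ref 2 -> HIT, frames=[1,2] (faults so far: 6)
  FIFO total faults: 6
--- LRU ---
  step 0: ref 4 -> FAULT, frames=[4,-] (faults so far: 1)
  step 1: ref 1 -> FAULT, frames=[4,1] (faults so far: 2)
  step 2: ref 4 -> HIT, frames=[4,1] (faults so far: 2)
  step 3: ref 4 -> HIT, frames=[4,1] (faults so far: 2)
  step 4: ref 2 -> FAULT, evict 1, frames=[4,2] (faults so far: 3)
  step 5: ref 1 -> FAULT, evict 4, frames=[1,2] (faults so far: 4)
  step 6: ref 2 -> HIT, frames=[1,2] (faults so far: 4)
  step 7: ref 2 -> HIT, frames=[1,2] (faults so far: 4)
  step 8: ref 4 -> FAULT, evict 1, frames=[4,2] (faults so far: 5)
  step 9: ref 2 -> HIT, frames=[4,2] (faults so far: 5)
  step 10: ref 1 -> FAULT, evict 4, frames=[1,2] (faults so far: 6)
  step 11: ref 2 -> HIT, frames=[1,2] (faults so far: 6)
  step 12: ref 2 -> HIT, frames=[1,2] (faults so far: 6)
  LRU total faults: 6
--- Optimal ---
  step 0: ref 4 -> FAULT, frames=[4,-] (faults so far: 1)
  step 1: ref 1 -> FAULT, frames=[4,1] (faults so far: 2)
  step 2: ref 4 -> HIT, frames=[4,1] (faults so far: 2)
  step 3: ref 4 -> HIT, frames=[4,1] (faults so far: 2)
  step 4: ref 2 -> FAULT, evict 4, frames=[2,1] (faults so far: 3)
  step 5: ref 1 -> HIT, frames=[2,1] (faults so far: 3)
  step 6: ref 2 -> HIT, frames=[2,1] (faults so far: 3)
  step 7: ref 2 -> HIT, frames=[2,1] (faults so far: 3)
  step 8: ref 4 -> FAULT, evict 1, frames=[2,4] (faults so far: 4)
  step 9: ref 2 -> HIT, frames=[2,4] (faults so far: 4)
  step 10: ref 1 -> FAULT, evict 4, frames=[2,1] (faults so far: 5)
  step 11: ref 2 -> HIT, frames=[2,1] (faults so far: 5)
  step 12: ref 2 -> HIT, frames=[2,1] (faults so far: 5)
  Optimal total faults: 5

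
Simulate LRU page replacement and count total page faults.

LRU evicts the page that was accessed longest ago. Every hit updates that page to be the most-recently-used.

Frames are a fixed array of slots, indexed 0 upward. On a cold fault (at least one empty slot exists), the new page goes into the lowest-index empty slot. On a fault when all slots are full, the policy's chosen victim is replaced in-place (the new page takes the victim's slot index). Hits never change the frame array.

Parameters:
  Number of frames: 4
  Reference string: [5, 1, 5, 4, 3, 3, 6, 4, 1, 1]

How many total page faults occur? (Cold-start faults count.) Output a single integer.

Answer: 6

Derivation:
Step 0: ref 5 → FAULT, frames=[5,-,-,-]
Step 1: ref 1 → FAULT, frames=[5,1,-,-]
Step 2: ref 5 → HIT, frames=[5,1,-,-]
Step 3: ref 4 → FAULT, frames=[5,1,4,-]
Step 4: ref 3 → FAULT, frames=[5,1,4,3]
Step 5: ref 3 → HIT, frames=[5,1,4,3]
Step 6: ref 6 → FAULT (evict 1), frames=[5,6,4,3]
Step 7: ref 4 → HIT, frames=[5,6,4,3]
Step 8: ref 1 → FAULT (evict 5), frames=[1,6,4,3]
Step 9: ref 1 → HIT, frames=[1,6,4,3]
Total faults: 6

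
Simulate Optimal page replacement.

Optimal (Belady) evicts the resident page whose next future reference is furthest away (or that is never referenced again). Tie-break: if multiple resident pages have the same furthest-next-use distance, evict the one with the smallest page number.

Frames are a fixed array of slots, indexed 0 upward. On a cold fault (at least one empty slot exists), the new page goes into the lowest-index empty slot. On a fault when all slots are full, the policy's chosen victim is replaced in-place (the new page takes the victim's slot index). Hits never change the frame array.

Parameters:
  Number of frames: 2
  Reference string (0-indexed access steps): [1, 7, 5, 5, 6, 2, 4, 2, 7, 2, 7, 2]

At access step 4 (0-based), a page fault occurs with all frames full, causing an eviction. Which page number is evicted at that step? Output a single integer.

Answer: 5

Derivation:
Step 0: ref 1 -> FAULT, frames=[1,-]
Step 1: ref 7 -> FAULT, frames=[1,7]
Step 2: ref 5 -> FAULT, evict 1, frames=[5,7]
Step 3: ref 5 -> HIT, frames=[5,7]
Step 4: ref 6 -> FAULT, evict 5, frames=[6,7]
At step 4: evicted page 5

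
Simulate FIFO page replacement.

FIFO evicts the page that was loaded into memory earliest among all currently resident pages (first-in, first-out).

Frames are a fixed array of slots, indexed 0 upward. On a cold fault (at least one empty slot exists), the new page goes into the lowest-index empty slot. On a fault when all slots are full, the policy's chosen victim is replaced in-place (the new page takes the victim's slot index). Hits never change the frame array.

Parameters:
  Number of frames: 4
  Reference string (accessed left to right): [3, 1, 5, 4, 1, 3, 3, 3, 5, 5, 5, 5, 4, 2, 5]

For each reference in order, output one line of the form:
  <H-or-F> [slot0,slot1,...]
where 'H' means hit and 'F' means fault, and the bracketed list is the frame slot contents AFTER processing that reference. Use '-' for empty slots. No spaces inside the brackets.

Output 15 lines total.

F [3,-,-,-]
F [3,1,-,-]
F [3,1,5,-]
F [3,1,5,4]
H [3,1,5,4]
H [3,1,5,4]
H [3,1,5,4]
H [3,1,5,4]
H [3,1,5,4]
H [3,1,5,4]
H [3,1,5,4]
H [3,1,5,4]
H [3,1,5,4]
F [2,1,5,4]
H [2,1,5,4]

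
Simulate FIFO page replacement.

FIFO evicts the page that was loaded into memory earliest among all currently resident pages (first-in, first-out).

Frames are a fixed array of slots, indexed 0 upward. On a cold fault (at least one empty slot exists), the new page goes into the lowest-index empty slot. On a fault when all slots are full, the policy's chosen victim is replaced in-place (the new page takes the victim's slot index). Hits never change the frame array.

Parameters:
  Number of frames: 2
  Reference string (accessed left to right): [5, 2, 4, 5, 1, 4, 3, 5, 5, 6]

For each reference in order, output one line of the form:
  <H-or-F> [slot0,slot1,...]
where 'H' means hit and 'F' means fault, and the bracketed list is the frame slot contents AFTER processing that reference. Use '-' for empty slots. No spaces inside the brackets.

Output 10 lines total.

F [5,-]
F [5,2]
F [4,2]
F [4,5]
F [1,5]
F [1,4]
F [3,4]
F [3,5]
H [3,5]
F [6,5]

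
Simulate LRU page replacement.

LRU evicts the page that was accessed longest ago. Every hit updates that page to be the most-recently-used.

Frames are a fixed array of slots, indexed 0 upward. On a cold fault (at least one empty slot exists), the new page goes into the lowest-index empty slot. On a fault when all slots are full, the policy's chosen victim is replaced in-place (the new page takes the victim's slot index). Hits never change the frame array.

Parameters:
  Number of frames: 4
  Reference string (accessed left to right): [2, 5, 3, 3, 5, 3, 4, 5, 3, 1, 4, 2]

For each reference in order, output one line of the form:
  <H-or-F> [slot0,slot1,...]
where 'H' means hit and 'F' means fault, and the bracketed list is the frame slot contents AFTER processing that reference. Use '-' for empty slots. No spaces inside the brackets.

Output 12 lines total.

F [2,-,-,-]
F [2,5,-,-]
F [2,5,3,-]
H [2,5,3,-]
H [2,5,3,-]
H [2,5,3,-]
F [2,5,3,4]
H [2,5,3,4]
H [2,5,3,4]
F [1,5,3,4]
H [1,5,3,4]
F [1,2,3,4]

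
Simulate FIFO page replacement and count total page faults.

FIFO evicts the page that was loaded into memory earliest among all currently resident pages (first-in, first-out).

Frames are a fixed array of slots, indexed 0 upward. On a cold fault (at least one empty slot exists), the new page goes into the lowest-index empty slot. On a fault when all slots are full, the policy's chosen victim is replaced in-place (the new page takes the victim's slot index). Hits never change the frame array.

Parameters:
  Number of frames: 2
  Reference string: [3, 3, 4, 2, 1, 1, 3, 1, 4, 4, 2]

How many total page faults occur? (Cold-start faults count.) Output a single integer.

Answer: 7

Derivation:
Step 0: ref 3 → FAULT, frames=[3,-]
Step 1: ref 3 → HIT, frames=[3,-]
Step 2: ref 4 → FAULT, frames=[3,4]
Step 3: ref 2 → FAULT (evict 3), frames=[2,4]
Step 4: ref 1 → FAULT (evict 4), frames=[2,1]
Step 5: ref 1 → HIT, frames=[2,1]
Step 6: ref 3 → FAULT (evict 2), frames=[3,1]
Step 7: ref 1 → HIT, frames=[3,1]
Step 8: ref 4 → FAULT (evict 1), frames=[3,4]
Step 9: ref 4 → HIT, frames=[3,4]
Step 10: ref 2 → FAULT (evict 3), frames=[2,4]
Total faults: 7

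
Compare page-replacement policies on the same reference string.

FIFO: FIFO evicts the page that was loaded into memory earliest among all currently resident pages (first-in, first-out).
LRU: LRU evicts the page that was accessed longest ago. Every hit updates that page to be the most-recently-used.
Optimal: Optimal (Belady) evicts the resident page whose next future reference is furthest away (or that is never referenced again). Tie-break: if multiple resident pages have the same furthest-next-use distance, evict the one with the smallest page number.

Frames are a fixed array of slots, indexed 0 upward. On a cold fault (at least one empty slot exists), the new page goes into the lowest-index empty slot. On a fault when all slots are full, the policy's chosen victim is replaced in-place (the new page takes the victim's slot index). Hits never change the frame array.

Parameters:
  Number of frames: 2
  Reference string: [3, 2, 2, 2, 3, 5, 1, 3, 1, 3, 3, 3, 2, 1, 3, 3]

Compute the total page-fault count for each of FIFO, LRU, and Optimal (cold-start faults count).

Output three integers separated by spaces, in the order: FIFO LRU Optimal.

Answer: 8 8 6

Derivation:
--- FIFO ---
  step 0: ref 3 -> FAULT, frames=[3,-] (faults so far: 1)
  step 1: ref 2 -> FAULT, frames=[3,2] (faults so far: 2)
  step 2: ref 2 -> HIT, frames=[3,2] (faults so far: 2)
  step 3: ref 2 -> HIT, frames=[3,2] (faults so far: 2)
  step 4: ref 3 -> HIT, frames=[3,2] (faults so far: 2)
  step 5: ref 5 -> FAULT, evict 3, frames=[5,2] (faults so far: 3)
  step 6: ref 1 -> FAULT, evict 2, frames=[5,1] (faults so far: 4)
  step 7: ref 3 -> FAULT, evict 5, frames=[3,1] (faults so far: 5)
  step 8: ref 1 -> HIT, frames=[3,1] (faults so far: 5)
  step 9: ref 3 -> HIT, frames=[3,1] (faults so far: 5)
  step 10: ref 3 -> HIT, frames=[3,1] (faults so far: 5)
  step 11: ref 3 -> HIT, frames=[3,1] (faults so far: 5)
  step 12: ref 2 -> FAULT, evict 1, frames=[3,2] (faults so far: 6)
  step 13: ref 1 -> FAULT, evict 3, frames=[1,2] (faults so far: 7)
  step 14: ref 3 -> FAULT, evict 2, frames=[1,3] (faults so far: 8)
  step 15: ref 3 -> HIT, frames=[1,3] (faults so far: 8)
  FIFO total faults: 8
--- LRU ---
  step 0: ref 3 -> FAULT, frames=[3,-] (faults so far: 1)
  step 1: ref 2 -> FAULT, frames=[3,2] (faults so far: 2)
  step 2: ref 2 -> HIT, frames=[3,2] (faults so far: 2)
  step 3: ref 2 -> HIT, frames=[3,2] (faults so far: 2)
  step 4: ref 3 -> HIT, frames=[3,2] (faults so far: 2)
  step 5: ref 5 -> FAULT, evict 2, frames=[3,5] (faults so far: 3)
  step 6: ref 1 -> FAULT, evict 3, frames=[1,5] (faults so far: 4)
  step 7: ref 3 -> FAULT, evict 5, frames=[1,3] (faults so far: 5)
  step 8: ref 1 -> HIT, frames=[1,3] (faults so far: 5)
  step 9: ref 3 -> HIT, frames=[1,3] (faults so far: 5)
  step 10: ref 3 -> HIT, frames=[1,3] (faults so far: 5)
  step 11: ref 3 -> HIT, frames=[1,3] (faults so far: 5)
  step 12: ref 2 -> FAULT, evict 1, frames=[2,3] (faults so far: 6)
  step 13: ref 1 -> FAULT, evict 3, frames=[2,1] (faults so far: 7)
  step 14: ref 3 -> FAULT, evict 2, frames=[3,1] (faults so far: 8)
  step 15: ref 3 -> HIT, frames=[3,1] (faults so far: 8)
  LRU total faults: 8
--- Optimal ---
  step 0: ref 3 -> FAULT, frames=[3,-] (faults so far: 1)
  step 1: ref 2 -> FAULT, frames=[3,2] (faults so far: 2)
  step 2: ref 2 -> HIT, frames=[3,2] (faults so far: 2)
  step 3: ref 2 -> HIT, frames=[3,2] (faults so far: 2)
  step 4: ref 3 -> HIT, frames=[3,2] (faults so far: 2)
  step 5: ref 5 -> FAULT, evict 2, frames=[3,5] (faults so far: 3)
  step 6: ref 1 -> FAULT, evict 5, frames=[3,1] (faults so far: 4)
  step 7: ref 3 -> HIT, frames=[3,1] (faults so far: 4)
  step 8: ref 1 -> HIT, frames=[3,1] (faults so far: 4)
  step 9: ref 3 -> HIT, frames=[3,1] (faults so far: 4)
  step 10: ref 3 -> HIT, frames=[3,1] (faults so far: 4)
  step 11: ref 3 -> HIT, frames=[3,1] (faults so far: 4)
  step 12: ref 2 -> FAULT, evict 3, frames=[2,1] (faults so far: 5)
  step 13: ref 1 -> HIT, frames=[2,1] (faults so far: 5)
  step 14: ref 3 -> FAULT, evict 1, frames=[2,3] (faults so far: 6)
  step 15: ref 3 -> HIT, frames=[2,3] (faults so far: 6)
  Optimal total faults: 6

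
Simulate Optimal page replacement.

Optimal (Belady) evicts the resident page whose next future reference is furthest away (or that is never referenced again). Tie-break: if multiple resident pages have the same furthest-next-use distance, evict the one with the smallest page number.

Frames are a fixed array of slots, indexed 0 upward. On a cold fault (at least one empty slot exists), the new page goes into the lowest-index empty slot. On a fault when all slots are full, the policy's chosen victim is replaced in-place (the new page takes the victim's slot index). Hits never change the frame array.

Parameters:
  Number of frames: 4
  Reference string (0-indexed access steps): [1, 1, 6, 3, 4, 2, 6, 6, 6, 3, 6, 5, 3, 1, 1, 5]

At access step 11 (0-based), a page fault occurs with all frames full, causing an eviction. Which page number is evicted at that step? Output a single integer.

Step 0: ref 1 -> FAULT, frames=[1,-,-,-]
Step 1: ref 1 -> HIT, frames=[1,-,-,-]
Step 2: ref 6 -> FAULT, frames=[1,6,-,-]
Step 3: ref 3 -> FAULT, frames=[1,6,3,-]
Step 4: ref 4 -> FAULT, frames=[1,6,3,4]
Step 5: ref 2 -> FAULT, evict 4, frames=[1,6,3,2]
Step 6: ref 6 -> HIT, frames=[1,6,3,2]
Step 7: ref 6 -> HIT, frames=[1,6,3,2]
Step 8: ref 6 -> HIT, frames=[1,6,3,2]
Step 9: ref 3 -> HIT, frames=[1,6,3,2]
Step 10: ref 6 -> HIT, frames=[1,6,3,2]
Step 11: ref 5 -> FAULT, evict 2, frames=[1,6,3,5]
At step 11: evicted page 2

Answer: 2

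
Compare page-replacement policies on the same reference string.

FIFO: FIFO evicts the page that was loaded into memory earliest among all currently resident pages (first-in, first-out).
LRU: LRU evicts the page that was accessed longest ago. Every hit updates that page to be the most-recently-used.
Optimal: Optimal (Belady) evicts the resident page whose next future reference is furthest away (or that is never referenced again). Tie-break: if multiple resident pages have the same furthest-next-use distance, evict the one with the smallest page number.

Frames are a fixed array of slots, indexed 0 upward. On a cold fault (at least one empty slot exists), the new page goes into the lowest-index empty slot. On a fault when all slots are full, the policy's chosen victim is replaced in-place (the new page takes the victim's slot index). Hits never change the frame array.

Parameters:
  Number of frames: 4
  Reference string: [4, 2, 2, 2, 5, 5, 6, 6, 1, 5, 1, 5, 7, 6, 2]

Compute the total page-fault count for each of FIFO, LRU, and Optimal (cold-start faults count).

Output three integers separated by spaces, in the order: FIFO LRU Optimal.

--- FIFO ---
  step 0: ref 4 -> FAULT, frames=[4,-,-,-] (faults so far: 1)
  step 1: ref 2 -> FAULT, frames=[4,2,-,-] (faults so far: 2)
  step 2: ref 2 -> HIT, frames=[4,2,-,-] (faults so far: 2)
  step 3: ref 2 -> HIT, frames=[4,2,-,-] (faults so far: 2)
  step 4: ref 5 -> FAULT, frames=[4,2,5,-] (faults so far: 3)
  step 5: ref 5 -> HIT, frames=[4,2,5,-] (faults so far: 3)
  step 6: ref 6 -> FAULT, frames=[4,2,5,6] (faults so far: 4)
  step 7: ref 6 -> HIT, frames=[4,2,5,6] (faults so far: 4)
  step 8: ref 1 -> FAULT, evict 4, frames=[1,2,5,6] (faults so far: 5)
  step 9: ref 5 -> HIT, frames=[1,2,5,6] (faults so far: 5)
  step 10: ref 1 -> HIT, frames=[1,2,5,6] (faults so far: 5)
  step 11: ref 5 -> HIT, frames=[1,2,5,6] (faults so far: 5)
  step 12: ref 7 -> FAULT, evict 2, frames=[1,7,5,6] (faults so far: 6)
  step 13: ref 6 -> HIT, frames=[1,7,5,6] (faults so far: 6)
  step 14: ref 2 -> FAULT, evict 5, frames=[1,7,2,6] (faults so far: 7)
  FIFO total faults: 7
--- LRU ---
  step 0: ref 4 -> FAULT, frames=[4,-,-,-] (faults so far: 1)
  step 1: ref 2 -> FAULT, frames=[4,2,-,-] (faults so far: 2)
  step 2: ref 2 -> HIT, frames=[4,2,-,-] (faults so far: 2)
  step 3: ref 2 -> HIT, frames=[4,2,-,-] (faults so far: 2)
  step 4: ref 5 -> FAULT, frames=[4,2,5,-] (faults so far: 3)
  step 5: ref 5 -> HIT, frames=[4,2,5,-] (faults so far: 3)
  step 6: ref 6 -> FAULT, frames=[4,2,5,6] (faults so far: 4)
  step 7: ref 6 -> HIT, frames=[4,2,5,6] (faults so far: 4)
  step 8: ref 1 -> FAULT, evict 4, frames=[1,2,5,6] (faults so far: 5)
  step 9: ref 5 -> HIT, frames=[1,2,5,6] (faults so far: 5)
  step 10: ref 1 -> HIT, frames=[1,2,5,6] (faults so far: 5)
  step 11: ref 5 -> HIT, frames=[1,2,5,6] (faults so far: 5)
  step 12: ref 7 -> FAULT, evict 2, frames=[1,7,5,6] (faults so far: 6)
  step 13: ref 6 -> HIT, frames=[1,7,5,6] (faults so far: 6)
  step 14: ref 2 -> FAULT, evict 1, frames=[2,7,5,6] (faults so far: 7)
  LRU total faults: 7
--- Optimal ---
  step 0: ref 4 -> FAULT, frames=[4,-,-,-] (faults so far: 1)
  step 1: ref 2 -> FAULT, frames=[4,2,-,-] (faults so far: 2)
  step 2: ref 2 -> HIT, frames=[4,2,-,-] (faults so far: 2)
  step 3: ref 2 -> HIT, frames=[4,2,-,-] (faults so far: 2)
  step 4: ref 5 -> FAULT, frames=[4,2,5,-] (faults so far: 3)
  step 5: ref 5 -> HIT, frames=[4,2,5,-] (faults so far: 3)
  step 6: ref 6 -> FAULT, frames=[4,2,5,6] (faults so far: 4)
  step 7: ref 6 -> HIT, frames=[4,2,5,6] (faults so far: 4)
  step 8: ref 1 -> FAULT, evict 4, frames=[1,2,5,6] (faults so far: 5)
  step 9: ref 5 -> HIT, frames=[1,2,5,6] (faults so far: 5)
  step 10: ref 1 -> HIT, frames=[1,2,5,6] (faults so far: 5)
  step 11: ref 5 -> HIT, frames=[1,2,5,6] (faults so far: 5)
  step 12: ref 7 -> FAULT, evict 1, frames=[7,2,5,6] (faults so far: 6)
  step 13: ref 6 -> HIT, frames=[7,2,5,6] (faults so far: 6)
  step 14: ref 2 -> HIT, frames=[7,2,5,6] (faults so far: 6)
  Optimal total faults: 6

Answer: 7 7 6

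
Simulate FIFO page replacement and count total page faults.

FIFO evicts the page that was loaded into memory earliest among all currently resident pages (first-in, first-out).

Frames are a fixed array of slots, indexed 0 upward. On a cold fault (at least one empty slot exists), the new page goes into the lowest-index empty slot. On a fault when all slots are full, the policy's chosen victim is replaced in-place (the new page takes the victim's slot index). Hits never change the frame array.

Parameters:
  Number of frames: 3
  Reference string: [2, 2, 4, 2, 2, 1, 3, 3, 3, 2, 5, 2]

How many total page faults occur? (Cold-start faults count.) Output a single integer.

Answer: 6

Derivation:
Step 0: ref 2 → FAULT, frames=[2,-,-]
Step 1: ref 2 → HIT, frames=[2,-,-]
Step 2: ref 4 → FAULT, frames=[2,4,-]
Step 3: ref 2 → HIT, frames=[2,4,-]
Step 4: ref 2 → HIT, frames=[2,4,-]
Step 5: ref 1 → FAULT, frames=[2,4,1]
Step 6: ref 3 → FAULT (evict 2), frames=[3,4,1]
Step 7: ref 3 → HIT, frames=[3,4,1]
Step 8: ref 3 → HIT, frames=[3,4,1]
Step 9: ref 2 → FAULT (evict 4), frames=[3,2,1]
Step 10: ref 5 → FAULT (evict 1), frames=[3,2,5]
Step 11: ref 2 → HIT, frames=[3,2,5]
Total faults: 6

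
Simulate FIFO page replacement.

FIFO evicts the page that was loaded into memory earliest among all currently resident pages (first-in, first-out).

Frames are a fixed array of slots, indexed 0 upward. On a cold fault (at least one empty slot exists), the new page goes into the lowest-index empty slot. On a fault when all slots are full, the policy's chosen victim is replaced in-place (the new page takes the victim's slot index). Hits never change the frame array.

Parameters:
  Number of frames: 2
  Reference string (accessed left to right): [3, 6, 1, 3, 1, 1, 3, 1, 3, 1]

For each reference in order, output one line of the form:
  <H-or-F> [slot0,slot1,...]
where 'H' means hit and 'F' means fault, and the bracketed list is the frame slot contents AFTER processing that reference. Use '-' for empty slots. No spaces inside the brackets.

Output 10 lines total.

F [3,-]
F [3,6]
F [1,6]
F [1,3]
H [1,3]
H [1,3]
H [1,3]
H [1,3]
H [1,3]
H [1,3]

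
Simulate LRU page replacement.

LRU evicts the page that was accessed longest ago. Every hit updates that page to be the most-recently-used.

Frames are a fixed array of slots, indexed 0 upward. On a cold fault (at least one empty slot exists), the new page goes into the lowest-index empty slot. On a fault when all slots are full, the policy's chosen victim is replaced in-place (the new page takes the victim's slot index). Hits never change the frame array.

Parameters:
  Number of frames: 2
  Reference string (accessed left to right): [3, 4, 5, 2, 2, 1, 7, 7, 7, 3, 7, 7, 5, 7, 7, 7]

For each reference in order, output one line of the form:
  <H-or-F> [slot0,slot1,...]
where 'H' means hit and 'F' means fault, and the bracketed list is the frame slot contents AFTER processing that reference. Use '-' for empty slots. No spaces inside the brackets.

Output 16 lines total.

F [3,-]
F [3,4]
F [5,4]
F [5,2]
H [5,2]
F [1,2]
F [1,7]
H [1,7]
H [1,7]
F [3,7]
H [3,7]
H [3,7]
F [5,7]
H [5,7]
H [5,7]
H [5,7]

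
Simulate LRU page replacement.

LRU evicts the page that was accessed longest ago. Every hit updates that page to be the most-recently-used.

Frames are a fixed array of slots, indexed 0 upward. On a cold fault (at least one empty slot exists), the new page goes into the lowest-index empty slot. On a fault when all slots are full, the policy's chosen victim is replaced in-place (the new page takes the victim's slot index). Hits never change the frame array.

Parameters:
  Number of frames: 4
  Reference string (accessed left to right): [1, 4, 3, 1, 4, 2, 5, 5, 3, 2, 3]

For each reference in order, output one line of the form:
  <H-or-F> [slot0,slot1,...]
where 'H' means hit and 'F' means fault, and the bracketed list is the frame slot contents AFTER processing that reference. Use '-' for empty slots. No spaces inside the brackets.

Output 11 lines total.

F [1,-,-,-]
F [1,4,-,-]
F [1,4,3,-]
H [1,4,3,-]
H [1,4,3,-]
F [1,4,3,2]
F [1,4,5,2]
H [1,4,5,2]
F [3,4,5,2]
H [3,4,5,2]
H [3,4,5,2]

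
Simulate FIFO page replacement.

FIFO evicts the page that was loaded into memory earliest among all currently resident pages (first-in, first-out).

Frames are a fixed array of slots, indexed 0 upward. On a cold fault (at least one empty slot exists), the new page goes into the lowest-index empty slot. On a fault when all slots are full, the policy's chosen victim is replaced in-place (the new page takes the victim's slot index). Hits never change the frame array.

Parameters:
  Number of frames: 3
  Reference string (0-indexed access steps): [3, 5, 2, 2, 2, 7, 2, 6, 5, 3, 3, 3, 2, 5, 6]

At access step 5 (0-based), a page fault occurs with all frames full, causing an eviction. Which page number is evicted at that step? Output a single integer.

Step 0: ref 3 -> FAULT, frames=[3,-,-]
Step 1: ref 5 -> FAULT, frames=[3,5,-]
Step 2: ref 2 -> FAULT, frames=[3,5,2]
Step 3: ref 2 -> HIT, frames=[3,5,2]
Step 4: ref 2 -> HIT, frames=[3,5,2]
Step 5: ref 7 -> FAULT, evict 3, frames=[7,5,2]
At step 5: evicted page 3

Answer: 3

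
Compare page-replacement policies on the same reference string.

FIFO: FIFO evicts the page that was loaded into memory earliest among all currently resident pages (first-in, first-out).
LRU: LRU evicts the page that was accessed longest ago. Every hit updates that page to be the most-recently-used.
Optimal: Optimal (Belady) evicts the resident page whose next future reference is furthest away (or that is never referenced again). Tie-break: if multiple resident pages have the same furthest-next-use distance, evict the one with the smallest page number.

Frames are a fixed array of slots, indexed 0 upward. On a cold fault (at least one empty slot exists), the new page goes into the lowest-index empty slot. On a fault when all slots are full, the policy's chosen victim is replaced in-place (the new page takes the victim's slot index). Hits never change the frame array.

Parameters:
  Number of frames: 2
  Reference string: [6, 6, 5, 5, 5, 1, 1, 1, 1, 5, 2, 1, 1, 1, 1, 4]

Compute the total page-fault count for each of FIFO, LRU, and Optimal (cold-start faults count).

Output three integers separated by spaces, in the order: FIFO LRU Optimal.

Answer: 5 6 5

Derivation:
--- FIFO ---
  step 0: ref 6 -> FAULT, frames=[6,-] (faults so far: 1)
  step 1: ref 6 -> HIT, frames=[6,-] (faults so far: 1)
  step 2: ref 5 -> FAULT, frames=[6,5] (faults so far: 2)
  step 3: ref 5 -> HIT, frames=[6,5] (faults so far: 2)
  step 4: ref 5 -> HIT, frames=[6,5] (faults so far: 2)
  step 5: ref 1 -> FAULT, evict 6, frames=[1,5] (faults so far: 3)
  step 6: ref 1 -> HIT, frames=[1,5] (faults so far: 3)
  step 7: ref 1 -> HIT, frames=[1,5] (faults so far: 3)
  step 8: ref 1 -> HIT, frames=[1,5] (faults so far: 3)
  step 9: ref 5 -> HIT, frames=[1,5] (faults so far: 3)
  step 10: ref 2 -> FAULT, evict 5, frames=[1,2] (faults so far: 4)
  step 11: ref 1 -> HIT, frames=[1,2] (faults so far: 4)
  step 12: ref 1 -> HIT, frames=[1,2] (faults so far: 4)
  step 13: ref 1 -> HIT, frames=[1,2] (faults so far: 4)
  step 14: ref 1 -> HIT, frames=[1,2] (faults so far: 4)
  step 15: ref 4 -> FAULT, evict 1, frames=[4,2] (faults so far: 5)
  FIFO total faults: 5
--- LRU ---
  step 0: ref 6 -> FAULT, frames=[6,-] (faults so far: 1)
  step 1: ref 6 -> HIT, frames=[6,-] (faults so far: 1)
  step 2: ref 5 -> FAULT, frames=[6,5] (faults so far: 2)
  step 3: ref 5 -> HIT, frames=[6,5] (faults so far: 2)
  step 4: ref 5 -> HIT, frames=[6,5] (faults so far: 2)
  step 5: ref 1 -> FAULT, evict 6, frames=[1,5] (faults so far: 3)
  step 6: ref 1 -> HIT, frames=[1,5] (faults so far: 3)
  step 7: ref 1 -> HIT, frames=[1,5] (faults so far: 3)
  step 8: ref 1 -> HIT, frames=[1,5] (faults so far: 3)
  step 9: ref 5 -> HIT, frames=[1,5] (faults so far: 3)
  step 10: ref 2 -> FAULT, evict 1, frames=[2,5] (faults so far: 4)
  step 11: ref 1 -> FAULT, evict 5, frames=[2,1] (faults so far: 5)
  step 12: ref 1 -> HIT, frames=[2,1] (faults so far: 5)
  step 13: ref 1 -> HIT, frames=[2,1] (faults so far: 5)
  step 14: ref 1 -> HIT, frames=[2,1] (faults so far: 5)
  step 15: ref 4 -> FAULT, evict 2, frames=[4,1] (faults so far: 6)
  LRU total faults: 6
--- Optimal ---
  step 0: ref 6 -> FAULT, frames=[6,-] (faults so far: 1)
  step 1: ref 6 -> HIT, frames=[6,-] (faults so far: 1)
  step 2: ref 5 -> FAULT, frames=[6,5] (faults so far: 2)
  step 3: ref 5 -> HIT, frames=[6,5] (faults so far: 2)
  step 4: ref 5 -> HIT, frames=[6,5] (faults so far: 2)
  step 5: ref 1 -> FAULT, evict 6, frames=[1,5] (faults so far: 3)
  step 6: ref 1 -> HIT, frames=[1,5] (faults so far: 3)
  step 7: ref 1 -> HIT, frames=[1,5] (faults so far: 3)
  step 8: ref 1 -> HIT, frames=[1,5] (faults so far: 3)
  step 9: ref 5 -> HIT, frames=[1,5] (faults so far: 3)
  step 10: ref 2 -> FAULT, evict 5, frames=[1,2] (faults so far: 4)
  step 11: ref 1 -> HIT, frames=[1,2] (faults so far: 4)
  step 12: ref 1 -> HIT, frames=[1,2] (faults so far: 4)
  step 13: ref 1 -> HIT, frames=[1,2] (faults so far: 4)
  step 14: ref 1 -> HIT, frames=[1,2] (faults so far: 4)
  step 15: ref 4 -> FAULT, evict 1, frames=[4,2] (faults so far: 5)
  Optimal total faults: 5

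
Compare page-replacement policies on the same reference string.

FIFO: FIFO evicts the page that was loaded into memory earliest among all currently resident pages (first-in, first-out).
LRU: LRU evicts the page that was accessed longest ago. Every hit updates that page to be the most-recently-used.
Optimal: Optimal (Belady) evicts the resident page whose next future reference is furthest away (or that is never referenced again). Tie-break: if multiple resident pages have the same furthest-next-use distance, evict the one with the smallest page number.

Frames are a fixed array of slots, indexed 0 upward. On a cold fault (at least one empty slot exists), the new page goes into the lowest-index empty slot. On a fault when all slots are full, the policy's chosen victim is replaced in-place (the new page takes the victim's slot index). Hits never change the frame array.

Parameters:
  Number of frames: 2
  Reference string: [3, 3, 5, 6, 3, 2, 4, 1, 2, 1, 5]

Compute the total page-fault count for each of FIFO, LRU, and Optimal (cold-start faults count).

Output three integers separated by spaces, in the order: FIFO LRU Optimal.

--- FIFO ---
  step 0: ref 3 -> FAULT, frames=[3,-] (faults so far: 1)
  step 1: ref 3 -> HIT, frames=[3,-] (faults so far: 1)
  step 2: ref 5 -> FAULT, frames=[3,5] (faults so far: 2)
  step 3: ref 6 -> FAULT, evict 3, frames=[6,5] (faults so far: 3)
  step 4: ref 3 -> FAULT, evict 5, frames=[6,3] (faults so far: 4)
  step 5: ref 2 -> FAULT, evict 6, frames=[2,3] (faults so far: 5)
  step 6: ref 4 -> FAULT, evict 3, frames=[2,4] (faults so far: 6)
  step 7: ref 1 -> FAULT, evict 2, frames=[1,4] (faults so far: 7)
  step 8: ref 2 -> FAULT, evict 4, frames=[1,2] (faults so far: 8)
  step 9: ref 1 -> HIT, frames=[1,2] (faults so far: 8)
  step 10: ref 5 -> FAULT, evict 1, frames=[5,2] (faults so far: 9)
  FIFO total faults: 9
--- LRU ---
  step 0: ref 3 -> FAULT, frames=[3,-] (faults so far: 1)
  step 1: ref 3 -> HIT, frames=[3,-] (faults so far: 1)
  step 2: ref 5 -> FAULT, frames=[3,5] (faults so far: 2)
  step 3: ref 6 -> FAULT, evict 3, frames=[6,5] (faults so far: 3)
  step 4: ref 3 -> FAULT, evict 5, frames=[6,3] (faults so far: 4)
  step 5: ref 2 -> FAULT, evict 6, frames=[2,3] (faults so far: 5)
  step 6: ref 4 -> FAULT, evict 3, frames=[2,4] (faults so far: 6)
  step 7: ref 1 -> FAULT, evict 2, frames=[1,4] (faults so far: 7)
  step 8: ref 2 -> FAULT, evict 4, frames=[1,2] (faults so far: 8)
  step 9: ref 1 -> HIT, frames=[1,2] (faults so far: 8)
  step 10: ref 5 -> FAULT, evict 2, frames=[1,5] (faults so far: 9)
  LRU total faults: 9
--- Optimal ---
  step 0: ref 3 -> FAULT, frames=[3,-] (faults so far: 1)
  step 1: ref 3 -> HIT, frames=[3,-] (faults so far: 1)
  step 2: ref 5 -> FAULT, frames=[3,5] (faults so far: 2)
  step 3: ref 6 -> FAULT, evict 5, frames=[3,6] (faults so far: 3)
  step 4: ref 3 -> HIT, frames=[3,6] (faults so far: 3)
  step 5: ref 2 -> FAULT, evict 3, frames=[2,6] (faults so far: 4)
  step 6: ref 4 -> FAULT, evict 6, frames=[2,4] (faults so far: 5)
  step 7: ref 1 -> FAULT, evict 4, frames=[2,1] (faults so far: 6)
  step 8: ref 2 -> HIT, frames=[2,1] (faults so far: 6)
  step 9: ref 1 -> HIT, frames=[2,1] (faults so far: 6)
  step 10: ref 5 -> FAULT, evict 1, frames=[2,5] (faults so far: 7)
  Optimal total faults: 7

Answer: 9 9 7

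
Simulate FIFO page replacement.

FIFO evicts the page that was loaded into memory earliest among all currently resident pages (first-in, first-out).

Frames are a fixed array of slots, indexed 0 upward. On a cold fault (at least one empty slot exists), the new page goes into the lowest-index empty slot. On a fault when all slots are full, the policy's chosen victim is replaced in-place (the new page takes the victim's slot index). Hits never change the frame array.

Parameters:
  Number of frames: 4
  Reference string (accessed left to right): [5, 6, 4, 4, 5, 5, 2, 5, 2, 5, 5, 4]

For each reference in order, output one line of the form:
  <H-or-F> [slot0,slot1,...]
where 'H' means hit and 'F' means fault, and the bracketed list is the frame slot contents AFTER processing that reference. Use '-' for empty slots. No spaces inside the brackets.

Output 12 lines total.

F [5,-,-,-]
F [5,6,-,-]
F [5,6,4,-]
H [5,6,4,-]
H [5,6,4,-]
H [5,6,4,-]
F [5,6,4,2]
H [5,6,4,2]
H [5,6,4,2]
H [5,6,4,2]
H [5,6,4,2]
H [5,6,4,2]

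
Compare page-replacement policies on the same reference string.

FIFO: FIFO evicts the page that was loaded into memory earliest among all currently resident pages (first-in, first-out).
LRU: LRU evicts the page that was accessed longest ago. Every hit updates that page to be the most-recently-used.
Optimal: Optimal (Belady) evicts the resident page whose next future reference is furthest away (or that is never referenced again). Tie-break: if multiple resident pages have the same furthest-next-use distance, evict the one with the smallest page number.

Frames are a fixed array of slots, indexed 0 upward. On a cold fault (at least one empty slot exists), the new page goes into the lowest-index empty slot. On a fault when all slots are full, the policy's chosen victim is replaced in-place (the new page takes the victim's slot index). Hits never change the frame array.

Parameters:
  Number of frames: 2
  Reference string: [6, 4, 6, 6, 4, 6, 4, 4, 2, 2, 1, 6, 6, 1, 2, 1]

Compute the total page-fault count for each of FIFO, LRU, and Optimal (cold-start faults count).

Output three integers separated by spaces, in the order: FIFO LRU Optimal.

--- FIFO ---
  step 0: ref 6 -> FAULT, frames=[6,-] (faults so far: 1)
  step 1: ref 4 -> FAULT, frames=[6,4] (faults so far: 2)
  step 2: ref 6 -> HIT, frames=[6,4] (faults so far: 2)
  step 3: ref 6 -> HIT, frames=[6,4] (faults so far: 2)
  step 4: ref 4 -> HIT, frames=[6,4] (faults so far: 2)
  step 5: ref 6 -> HIT, frames=[6,4] (faults so far: 2)
  step 6: ref 4 -> HIT, frames=[6,4] (faults so far: 2)
  step 7: ref 4 -> HIT, frames=[6,4] (faults so far: 2)
  step 8: ref 2 -> FAULT, evict 6, frames=[2,4] (faults so far: 3)
  step 9: ref 2 -> HIT, frames=[2,4] (faults so far: 3)
  step 10: ref 1 -> FAULT, evict 4, frames=[2,1] (faults so far: 4)
  step 11: ref 6 -> FAULT, evict 2, frames=[6,1] (faults so far: 5)
  step 12: ref 6 -> HIT, frames=[6,1] (faults so far: 5)
  step 13: ref 1 -> HIT, frames=[6,1] (faults so far: 5)
  step 14: ref 2 -> FAULT, evict 1, frames=[6,2] (faults so far: 6)
  step 15: ref 1 -> FAULT, evict 6, frames=[1,2] (faults so far: 7)
  FIFO total faults: 7
--- LRU ---
  step 0: ref 6 -> FAULT, frames=[6,-] (faults so far: 1)
  step 1: ref 4 -> FAULT, frames=[6,4] (faults so far: 2)
  step 2: ref 6 -> HIT, frames=[6,4] (faults so far: 2)
  step 3: ref 6 -> HIT, frames=[6,4] (faults so far: 2)
  step 4: ref 4 -> HIT, frames=[6,4] (faults so far: 2)
  step 5: ref 6 -> HIT, frames=[6,4] (faults so far: 2)
  step 6: ref 4 -> HIT, frames=[6,4] (faults so far: 2)
  step 7: ref 4 -> HIT, frames=[6,4] (faults so far: 2)
  step 8: ref 2 -> FAULT, evict 6, frames=[2,4] (faults so far: 3)
  step 9: ref 2 -> HIT, frames=[2,4] (faults so far: 3)
  step 10: ref 1 -> FAULT, evict 4, frames=[2,1] (faults so far: 4)
  step 11: ref 6 -> FAULT, evict 2, frames=[6,1] (faults so far: 5)
  step 12: ref 6 -> HIT, frames=[6,1] (faults so far: 5)
  step 13: ref 1 -> HIT, frames=[6,1] (faults so far: 5)
  step 14: ref 2 -> FAULT, evict 6, frames=[2,1] (faults so far: 6)
  step 15: ref 1 -> HIT, frames=[2,1] (faults so far: 6)
  LRU total faults: 6
--- Optimal ---
  step 0: ref 6 -> FAULT, frames=[6,-] (faults so far: 1)
  step 1: ref 4 -> FAULT, frames=[6,4] (faults so far: 2)
  step 2: ref 6 -> HIT, frames=[6,4] (faults so far: 2)
  step 3: ref 6 -> HIT, frames=[6,4] (faults so far: 2)
  step 4: ref 4 -> HIT, frames=[6,4] (faults so far: 2)
  step 5: ref 6 -> HIT, frames=[6,4] (faults so far: 2)
  step 6: ref 4 -> HIT, frames=[6,4] (faults so far: 2)
  step 7: ref 4 -> HIT, frames=[6,4] (faults so far: 2)
  step 8: ref 2 -> FAULT, evict 4, frames=[6,2] (faults so far: 3)
  step 9: ref 2 -> HIT, frames=[6,2] (faults so far: 3)
  step 10: ref 1 -> FAULT, evict 2, frames=[6,1] (faults so far: 4)
  step 11: ref 6 -> HIT, frames=[6,1] (faults so far: 4)
  step 12: ref 6 -> HIT, frames=[6,1] (faults so far: 4)
  step 13: ref 1 -> HIT, frames=[6,1] (faults so far: 4)
  step 14: ref 2 -> FAULT, evict 6, frames=[2,1] (faults so far: 5)
  step 15: ref 1 -> HIT, frames=[2,1] (faults so far: 5)
  Optimal total faults: 5

Answer: 7 6 5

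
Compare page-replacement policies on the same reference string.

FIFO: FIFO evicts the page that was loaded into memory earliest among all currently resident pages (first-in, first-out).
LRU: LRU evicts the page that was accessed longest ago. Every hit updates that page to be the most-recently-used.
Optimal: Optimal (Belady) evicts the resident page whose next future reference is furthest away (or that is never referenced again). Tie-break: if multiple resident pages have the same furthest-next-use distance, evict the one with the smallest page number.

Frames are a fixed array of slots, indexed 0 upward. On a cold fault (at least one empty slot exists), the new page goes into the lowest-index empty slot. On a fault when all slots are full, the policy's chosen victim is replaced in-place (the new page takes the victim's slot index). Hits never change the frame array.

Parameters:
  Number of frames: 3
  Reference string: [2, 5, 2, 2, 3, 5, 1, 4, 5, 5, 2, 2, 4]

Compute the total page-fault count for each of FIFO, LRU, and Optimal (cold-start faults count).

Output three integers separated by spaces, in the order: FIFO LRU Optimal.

--- FIFO ---
  step 0: ref 2 -> FAULT, frames=[2,-,-] (faults so far: 1)
  step 1: ref 5 -> FAULT, frames=[2,5,-] (faults so far: 2)
  step 2: ref 2 -> HIT, frames=[2,5,-] (faults so far: 2)
  step 3: ref 2 -> HIT, frames=[2,5,-] (faults so far: 2)
  step 4: ref 3 -> FAULT, frames=[2,5,3] (faults so far: 3)
  step 5: ref 5 -> HIT, frames=[2,5,3] (faults so far: 3)
  step 6: ref 1 -> FAULT, evict 2, frames=[1,5,3] (faults so far: 4)
  step 7: ref 4 -> FAULT, evict 5, frames=[1,4,3] (faults so far: 5)
  step 8: ref 5 -> FAULT, evict 3, frames=[1,4,5] (faults so far: 6)
  step 9: ref 5 -> HIT, frames=[1,4,5] (faults so far: 6)
  step 10: ref 2 -> FAULT, evict 1, frames=[2,4,5] (faults so far: 7)
  step 11: ref 2 -> HIT, frames=[2,4,5] (faults so far: 7)
  step 12: ref 4 -> HIT, frames=[2,4,5] (faults so far: 7)
  FIFO total faults: 7
--- LRU ---
  step 0: ref 2 -> FAULT, frames=[2,-,-] (faults so far: 1)
  step 1: ref 5 -> FAULT, frames=[2,5,-] (faults so far: 2)
  step 2: ref 2 -> HIT, frames=[2,5,-] (faults so far: 2)
  step 3: ref 2 -> HIT, frames=[2,5,-] (faults so far: 2)
  step 4: ref 3 -> FAULT, frames=[2,5,3] (faults so far: 3)
  step 5: ref 5 -> HIT, frames=[2,5,3] (faults so far: 3)
  step 6: ref 1 -> FAULT, evict 2, frames=[1,5,3] (faults so far: 4)
  step 7: ref 4 -> FAULT, evict 3, frames=[1,5,4] (faults so far: 5)
  step 8: ref 5 -> HIT, frames=[1,5,4] (faults so far: 5)
  step 9: ref 5 -> HIT, frames=[1,5,4] (faults so far: 5)
  step 10: ref 2 -> FAULT, evict 1, frames=[2,5,4] (faults so far: 6)
  step 11: ref 2 -> HIT, frames=[2,5,4] (faults so far: 6)
  step 12: ref 4 -> HIT, frames=[2,5,4] (faults so far: 6)
  LRU total faults: 6
--- Optimal ---
  step 0: ref 2 -> FAULT, frames=[2,-,-] (faults so far: 1)
  step 1: ref 5 -> FAULT, frames=[2,5,-] (faults so far: 2)
  step 2: ref 2 -> HIT, frames=[2,5,-] (faults so far: 2)
  step 3: ref 2 -> HIT, frames=[2,5,-] (faults so far: 2)
  step 4: ref 3 -> FAULT, frames=[2,5,3] (faults so far: 3)
  step 5: ref 5 -> HIT, frames=[2,5,3] (faults so far: 3)
  step 6: ref 1 -> FAULT, evict 3, frames=[2,5,1] (faults so far: 4)
  step 7: ref 4 -> FAULT, evict 1, frames=[2,5,4] (faults so far: 5)
  step 8: ref 5 -> HIT, frames=[2,5,4] (faults so far: 5)
  step 9: ref 5 -> HIT, frames=[2,5,4] (faults so far: 5)
  step 10: ref 2 -> HIT, frames=[2,5,4] (faults so far: 5)
  step 11: ref 2 -> HIT, frames=[2,5,4] (faults so far: 5)
  step 12: ref 4 -> HIT, frames=[2,5,4] (faults so far: 5)
  Optimal total faults: 5

Answer: 7 6 5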